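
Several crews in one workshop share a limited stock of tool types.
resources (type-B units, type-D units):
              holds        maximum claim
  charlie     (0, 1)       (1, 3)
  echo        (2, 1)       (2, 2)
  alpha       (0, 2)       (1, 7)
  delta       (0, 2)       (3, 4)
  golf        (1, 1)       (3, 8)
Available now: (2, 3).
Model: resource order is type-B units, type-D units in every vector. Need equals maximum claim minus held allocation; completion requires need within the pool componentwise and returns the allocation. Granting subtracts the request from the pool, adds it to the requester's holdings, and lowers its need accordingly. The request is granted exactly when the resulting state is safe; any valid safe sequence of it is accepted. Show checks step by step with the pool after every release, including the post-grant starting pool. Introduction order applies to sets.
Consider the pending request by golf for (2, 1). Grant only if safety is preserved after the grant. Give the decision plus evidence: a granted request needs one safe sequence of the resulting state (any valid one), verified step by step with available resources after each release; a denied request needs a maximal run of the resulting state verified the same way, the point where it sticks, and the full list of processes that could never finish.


DENY: after the grant no complete ordering would exist.
Key observation: after echo, charlie the pool peaks at (2, 4), and each blocked process is short somewhere: alpha on type-D units; delta on type-B units; golf on type-D units.
On the post-grant state, echo, charlie is a maximal run — nothing extends it. Check, step by step:
  pool = (0, 2)
  echo needs (0, 1) <= (0, 2) -> finishes; pool += (2, 1) = (2, 3)
  charlie needs (1, 2) <= (2, 3) -> finishes; pool += (0, 1) = (2, 4)
  blocked: alpha wants (1, 5), pool (2, 4) — not enough type-D units
  blocked: delta wants (3, 2), pool (2, 4) — not enough type-B units
  blocked: golf wants (0, 6), pool (2, 4) — not enough type-D units
Post-grant, the permanently blocked set is alpha, delta and golf.


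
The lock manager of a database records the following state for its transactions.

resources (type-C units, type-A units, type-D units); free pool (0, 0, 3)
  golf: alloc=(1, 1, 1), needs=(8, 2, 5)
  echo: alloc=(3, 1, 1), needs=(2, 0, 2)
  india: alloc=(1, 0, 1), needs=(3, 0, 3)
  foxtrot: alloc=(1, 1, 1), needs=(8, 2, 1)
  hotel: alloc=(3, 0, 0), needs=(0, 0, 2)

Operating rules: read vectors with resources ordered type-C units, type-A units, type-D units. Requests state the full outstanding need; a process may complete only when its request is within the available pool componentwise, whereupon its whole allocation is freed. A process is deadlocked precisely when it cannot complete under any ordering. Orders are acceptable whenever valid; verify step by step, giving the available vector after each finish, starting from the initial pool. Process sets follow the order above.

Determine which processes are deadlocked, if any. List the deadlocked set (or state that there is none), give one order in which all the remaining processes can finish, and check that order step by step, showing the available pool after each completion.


Deadlocked: golf and foxtrot.
Key observation: type-C units is the bottleneck — with hotel, echo, india done the pool holds (7, 1, 5), short of every remaining need.
The rest can finish in the order hotel, echo, india. Step-by-step check:
  pool = (0, 0, 3)
  hotel: need (0, 0, 2) fits (0, 0, 3); releases (3, 0, 0), pool now (3, 0, 3)
  echo: need (2, 0, 2) fits (3, 0, 3); releases (3, 1, 1), pool now (6, 1, 4)
  india: need (3, 0, 3) fits (6, 1, 4); releases (1, 0, 1), pool now (7, 1, 5)
The blocked processes can never fit:
  blocked: golf wants (8, 2, 5), pool (7, 1, 5) — not enough type-C units and type-A units
  blocked: foxtrot wants (8, 2, 1), pool (7, 1, 5) — not enough type-C units and type-A units


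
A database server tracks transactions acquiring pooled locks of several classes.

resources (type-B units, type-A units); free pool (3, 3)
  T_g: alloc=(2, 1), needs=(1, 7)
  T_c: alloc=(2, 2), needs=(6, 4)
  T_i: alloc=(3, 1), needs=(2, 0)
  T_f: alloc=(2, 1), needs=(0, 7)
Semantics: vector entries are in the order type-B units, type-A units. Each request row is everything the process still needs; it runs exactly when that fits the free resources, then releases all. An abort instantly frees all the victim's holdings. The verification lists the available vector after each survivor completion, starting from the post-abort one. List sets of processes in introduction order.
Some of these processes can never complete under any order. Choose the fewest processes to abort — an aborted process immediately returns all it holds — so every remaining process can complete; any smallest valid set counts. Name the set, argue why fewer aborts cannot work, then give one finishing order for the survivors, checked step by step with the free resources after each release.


Abort T_g.
Key observation: the returned (2, 1) from T_g is what brings T_f — unrunnable before, under any order — into play at step 3.
No smaller set exists: with zero aborts the deadlock remains.
The survivors complete as T_i, T_c, T_f. Verifying each step (starting from the post-abort pool):
  pool = (5, 4)
  run T_i (needs (2, 0), free (5, 4)); after release of (3, 1) the pool is (8, 5)
  run T_c (needs (6, 4), free (8, 5)); after release of (2, 2) the pool is (10, 7)
  run T_f (needs (0, 7), free (10, 7)); after release of (2, 1) the pool is (12, 8)


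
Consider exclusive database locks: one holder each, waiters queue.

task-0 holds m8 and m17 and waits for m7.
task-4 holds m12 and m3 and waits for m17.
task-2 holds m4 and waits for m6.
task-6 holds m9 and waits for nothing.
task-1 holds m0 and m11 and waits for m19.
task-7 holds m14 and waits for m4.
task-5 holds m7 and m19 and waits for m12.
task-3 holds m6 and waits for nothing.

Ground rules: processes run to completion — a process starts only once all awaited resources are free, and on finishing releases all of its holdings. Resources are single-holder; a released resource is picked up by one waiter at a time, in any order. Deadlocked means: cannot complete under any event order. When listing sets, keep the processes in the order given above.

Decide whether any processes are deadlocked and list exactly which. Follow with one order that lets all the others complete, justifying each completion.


Deadlocked set: task-0, task-4, task-1 and task-5.
Key observation: the waits loop around task-0 -> task-5 -> task-4 -> task-0 with no way out; task-1 waits into the deadlock from upstream.
The rest can finish in the order task-6, task-3, task-2, task-7.
Walking it through:
  task-6 waits on nothing -> runs at once and releases m9
  task-3 waits on nothing -> runs at once and releases m6
  run task-2 (all its waits — m6 — are resolved); releases m4
  run task-7 (all its waits — m4 — are resolved); releases m14


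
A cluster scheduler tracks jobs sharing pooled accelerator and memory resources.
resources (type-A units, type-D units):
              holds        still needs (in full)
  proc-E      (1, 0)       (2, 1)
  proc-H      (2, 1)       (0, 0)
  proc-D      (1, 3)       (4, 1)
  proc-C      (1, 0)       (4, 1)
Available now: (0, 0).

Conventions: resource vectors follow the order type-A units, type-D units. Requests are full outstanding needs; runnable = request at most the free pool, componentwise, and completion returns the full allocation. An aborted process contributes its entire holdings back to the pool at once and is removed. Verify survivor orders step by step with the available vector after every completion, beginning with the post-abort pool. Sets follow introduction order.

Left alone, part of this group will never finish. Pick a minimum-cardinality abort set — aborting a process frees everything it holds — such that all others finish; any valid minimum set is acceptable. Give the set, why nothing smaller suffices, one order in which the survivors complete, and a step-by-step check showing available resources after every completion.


The answer: abort proc-D.
Key observation: no ordering could ever have run proc-C before the abort of proc-D; with (1, 3) back in the pool it fits at step 3.
No smaller set exists: with zero aborts the deadlock remains.
The survivors complete as proc-H, proc-E, proc-C. Verifying each step (starting from the post-abort pool):
  pool = (1, 3)
  proc-H: need (0, 0) fits (1, 3); releases (2, 1), pool now (3, 4)
  proc-E: need (2, 1) fits (3, 4); releases (1, 0), pool now (4, 4)
  proc-C: need (4, 1) fits (4, 4); releases (1, 0), pool now (5, 4)


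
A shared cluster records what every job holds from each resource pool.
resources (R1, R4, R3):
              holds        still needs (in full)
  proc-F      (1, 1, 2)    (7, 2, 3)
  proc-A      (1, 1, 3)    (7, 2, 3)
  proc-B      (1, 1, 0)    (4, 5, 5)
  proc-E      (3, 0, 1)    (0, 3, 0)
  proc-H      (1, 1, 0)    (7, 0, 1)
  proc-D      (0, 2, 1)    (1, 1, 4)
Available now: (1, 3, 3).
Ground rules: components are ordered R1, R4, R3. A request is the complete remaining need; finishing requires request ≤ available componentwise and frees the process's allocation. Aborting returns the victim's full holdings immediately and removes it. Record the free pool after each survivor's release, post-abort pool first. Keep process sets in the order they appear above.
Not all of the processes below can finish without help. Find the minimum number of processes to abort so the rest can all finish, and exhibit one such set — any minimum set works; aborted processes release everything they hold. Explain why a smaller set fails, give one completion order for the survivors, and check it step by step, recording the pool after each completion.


Minimum abort set: proc-A and proc-H.
Key observation: no ordering could ever have run proc-F before the abort of proc-A and proc-H; with (2, 2, 3) back in the pool it fits at step 4.
Why nothing smaller works — every single abort fails: proc-F alone leaves proc-A blocked (short on R1); proc-A alone leaves proc-F blocked (short on R1); proc-B alone leaves proc-F blocked (short on R1); proc-E alone leaves proc-F blocked (short on R1); proc-H alone leaves proc-F blocked (short on R1); proc-D alone leaves proc-F blocked (short on R1).
The survivors complete as proc-D, proc-E, proc-B, proc-F. Verifying each step (starting from the post-abort pool):
  pool = (3, 5, 6)
  proc-D: need (1, 1, 4) fits (3, 5, 6); releases (0, 2, 1), pool now (3, 7, 7)
  proc-E: need (0, 3, 0) fits (3, 7, 7); releases (3, 0, 1), pool now (6, 7, 8)
  proc-B: need (4, 5, 5) fits (6, 7, 8); releases (1, 1, 0), pool now (7, 8, 8)
  proc-F: need (7, 2, 3) fits (7, 8, 8); releases (1, 1, 2), pool now (8, 9, 10)


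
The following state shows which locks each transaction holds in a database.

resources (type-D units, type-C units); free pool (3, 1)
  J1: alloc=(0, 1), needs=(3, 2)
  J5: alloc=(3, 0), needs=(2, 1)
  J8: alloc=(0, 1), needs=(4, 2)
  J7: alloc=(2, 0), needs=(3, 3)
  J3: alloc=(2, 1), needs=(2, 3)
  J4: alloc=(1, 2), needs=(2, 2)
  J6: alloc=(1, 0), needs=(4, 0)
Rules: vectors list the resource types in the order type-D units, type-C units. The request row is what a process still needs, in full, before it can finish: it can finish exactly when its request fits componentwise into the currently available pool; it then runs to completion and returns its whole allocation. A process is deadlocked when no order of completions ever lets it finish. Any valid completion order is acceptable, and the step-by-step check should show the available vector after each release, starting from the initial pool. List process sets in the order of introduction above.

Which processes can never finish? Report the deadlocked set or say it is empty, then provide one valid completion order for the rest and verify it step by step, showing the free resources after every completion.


The deadlocked set is J1, J8, J7, J3 and J4.
Key observation: after J5, J6 complete, (7, 1) is the best the pool ever gets, yet each leftover process wants more type-C units.
The rest can finish in the order J5, J6. Check, step by step:
  pool = (3, 1)
  run J5 (needs (2, 1), free (3, 1)); after release of (3, 0) the pool is (6, 1)
  run J6 (needs (4, 0), free (6, 1)); after release of (1, 0) the pool is (7, 1)
None of the blocked processes ever fits:
  blocked: J1 wants (3, 2), pool (7, 1) — not enough type-C units
  blocked: J8 wants (4, 2), pool (7, 1) — not enough type-C units
  blocked: J7 wants (3, 3), pool (7, 1) — not enough type-C units
  blocked: J3 wants (2, 3), pool (7, 1) — not enough type-C units
  blocked: J4 wants (2, 2), pool (7, 1) — not enough type-C units


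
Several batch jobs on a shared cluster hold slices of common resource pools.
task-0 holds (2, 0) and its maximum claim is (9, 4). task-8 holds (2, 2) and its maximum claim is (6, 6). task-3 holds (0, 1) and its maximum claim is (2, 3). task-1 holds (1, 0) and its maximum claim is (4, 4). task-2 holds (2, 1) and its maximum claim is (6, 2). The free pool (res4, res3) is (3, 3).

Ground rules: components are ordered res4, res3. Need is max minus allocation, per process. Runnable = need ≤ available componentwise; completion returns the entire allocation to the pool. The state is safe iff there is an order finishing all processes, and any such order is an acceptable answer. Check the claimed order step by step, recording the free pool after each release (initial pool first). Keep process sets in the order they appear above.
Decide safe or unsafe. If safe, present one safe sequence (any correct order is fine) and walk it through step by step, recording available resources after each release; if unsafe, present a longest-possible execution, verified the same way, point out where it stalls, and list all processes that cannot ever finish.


The state is SAFE; one workable sequence: task-3, task-1, task-2, task-8, task-0.
Key observation: the first exact fit in this order is task-1 — it needs (3, 4) with (3, 4) free, meeting a requested resource to the last unit.
Step-by-step check:
  pool = (3, 3)
  task-3: need (2, 2) fits (3, 3); releases (0, 1), pool now (3, 4)
  task-1: need (3, 4) fits (3, 4); releases (1, 0), pool now (4, 4)
  task-2: need (4, 1) fits (4, 4); releases (2, 1), pool now (6, 5)
  task-8: need (4, 4) fits (6, 5); releases (2, 2), pool now (8, 7)
  task-0: need (7, 4) fits (8, 7); releases (2, 0), pool now (10, 7)


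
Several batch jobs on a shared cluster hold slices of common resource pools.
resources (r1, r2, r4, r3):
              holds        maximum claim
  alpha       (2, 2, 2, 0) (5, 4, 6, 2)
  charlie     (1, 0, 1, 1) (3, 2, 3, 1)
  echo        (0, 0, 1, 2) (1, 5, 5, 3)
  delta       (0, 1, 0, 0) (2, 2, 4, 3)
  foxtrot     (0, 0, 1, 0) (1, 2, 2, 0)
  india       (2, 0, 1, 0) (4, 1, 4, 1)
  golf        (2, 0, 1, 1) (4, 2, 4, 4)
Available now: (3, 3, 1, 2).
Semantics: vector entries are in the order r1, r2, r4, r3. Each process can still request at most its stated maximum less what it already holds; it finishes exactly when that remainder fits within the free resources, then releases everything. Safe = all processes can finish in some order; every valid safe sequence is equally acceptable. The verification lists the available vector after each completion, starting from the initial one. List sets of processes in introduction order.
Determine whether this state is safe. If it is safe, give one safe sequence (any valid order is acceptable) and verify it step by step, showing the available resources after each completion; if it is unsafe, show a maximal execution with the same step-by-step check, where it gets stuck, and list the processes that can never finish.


SAFE — a valid safe sequence is foxtrot, charlie, golf, alpha, echo, delta, india.
Key observation: the order's first zero-slack moment is foxtrot ((1, 2, 1, 0) needed, (3, 3, 1, 2) free — a requested resource with nothing to spare).
Walking it through:
  pool = (3, 3, 1, 2)
  foxtrot: need (1, 2, 1, 0) fits (3, 3, 1, 2); releases (0, 0, 1, 0), pool now (3, 3, 2, 2)
  charlie: need (2, 2, 2, 0) fits (3, 3, 2, 2); releases (1, 0, 1, 1), pool now (4, 3, 3, 3)
  golf: need (2, 2, 3, 3) fits (4, 3, 3, 3); releases (2, 0, 1, 1), pool now (6, 3, 4, 4)
  alpha: need (3, 2, 4, 2) fits (6, 3, 4, 4); releases (2, 2, 2, 0), pool now (8, 5, 6, 4)
  echo: need (1, 5, 4, 1) fits (8, 5, 6, 4); releases (0, 0, 1, 2), pool now (8, 5, 7, 6)
  delta: need (2, 1, 4, 3) fits (8, 5, 7, 6); releases (0, 1, 0, 0), pool now (8, 6, 7, 6)
  india: need (2, 1, 3, 1) fits (8, 6, 7, 6); releases (2, 0, 1, 0), pool now (10, 6, 8, 6)


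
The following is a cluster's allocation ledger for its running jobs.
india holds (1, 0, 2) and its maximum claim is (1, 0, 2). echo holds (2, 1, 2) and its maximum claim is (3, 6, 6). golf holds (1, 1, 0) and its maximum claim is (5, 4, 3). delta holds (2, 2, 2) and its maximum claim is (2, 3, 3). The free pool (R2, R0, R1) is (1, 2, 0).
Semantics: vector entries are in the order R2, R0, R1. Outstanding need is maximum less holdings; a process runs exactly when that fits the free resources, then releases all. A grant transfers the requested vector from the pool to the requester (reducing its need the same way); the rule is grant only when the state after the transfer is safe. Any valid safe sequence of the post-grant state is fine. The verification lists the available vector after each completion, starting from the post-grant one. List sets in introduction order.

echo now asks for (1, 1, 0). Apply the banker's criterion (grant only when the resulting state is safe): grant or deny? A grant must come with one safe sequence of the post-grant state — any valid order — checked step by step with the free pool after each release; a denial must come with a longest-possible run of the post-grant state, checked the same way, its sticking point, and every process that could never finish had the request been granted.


DENY. Granting would leave the state unsafe.
Key observation: after india, delta the pool peaks at (3, 3, 4), and each blocked process is short somewhere: echo on R0; golf on R2.
After a pretend grant, a maximal execution: india, delta — then nothing else fits. Check, step by step:
  pool = (0, 1, 0)
  india: need (0, 0, 0) fits (0, 1, 0); releases (1, 0, 2), pool now (1, 1, 2)
  delta: need (0, 1, 1) fits (1, 1, 2); releases (2, 2, 2), pool now (3, 3, 4)
  echo still needs (0, 4, 4) but only (3, 3, 4) is free — short on R0
  golf still needs (4, 3, 3) but only (3, 3, 4) is free — short on R2
Processes that could never finish after the grant: echo and golf.


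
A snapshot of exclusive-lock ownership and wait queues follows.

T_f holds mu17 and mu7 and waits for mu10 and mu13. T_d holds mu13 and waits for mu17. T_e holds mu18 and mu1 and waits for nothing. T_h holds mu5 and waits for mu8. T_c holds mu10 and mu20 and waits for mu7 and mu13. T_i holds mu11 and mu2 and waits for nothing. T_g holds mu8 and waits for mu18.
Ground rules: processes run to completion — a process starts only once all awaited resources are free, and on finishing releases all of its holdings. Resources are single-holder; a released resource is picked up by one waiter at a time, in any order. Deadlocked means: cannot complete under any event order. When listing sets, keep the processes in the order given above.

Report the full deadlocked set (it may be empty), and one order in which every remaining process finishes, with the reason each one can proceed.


Deadlocked: T_f, T_d and T_c.
Key observation: the waits loop around T_f -> T_d -> T_f with no way out; T_c is caught in further circular waits.
One completion order for the rest: T_e, T_g, T_i, T_h.
Walking it through:
  run T_e (it waits on nothing); releases mu18 and mu1
  T_g: everything it awaited (mu18) is free; runs, freeing mu8
  run T_i (it waits on nothing); releases mu11 and mu2
  T_h: everything it awaited (mu8) is free; runs, freeing mu5


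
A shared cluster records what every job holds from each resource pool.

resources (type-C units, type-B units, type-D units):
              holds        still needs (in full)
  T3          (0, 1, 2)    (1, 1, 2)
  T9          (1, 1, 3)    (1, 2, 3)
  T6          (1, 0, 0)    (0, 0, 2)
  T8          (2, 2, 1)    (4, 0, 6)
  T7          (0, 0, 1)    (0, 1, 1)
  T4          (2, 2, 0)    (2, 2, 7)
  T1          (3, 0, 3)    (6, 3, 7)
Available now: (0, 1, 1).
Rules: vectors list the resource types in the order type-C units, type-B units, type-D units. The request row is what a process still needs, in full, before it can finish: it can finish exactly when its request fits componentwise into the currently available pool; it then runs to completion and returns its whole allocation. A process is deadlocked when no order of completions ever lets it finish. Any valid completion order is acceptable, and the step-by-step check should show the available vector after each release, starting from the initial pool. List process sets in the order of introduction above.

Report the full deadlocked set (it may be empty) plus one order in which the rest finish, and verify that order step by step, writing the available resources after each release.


Nothing here is deadlocked.
Key observation: starting with T7, each completion frees enough for the next — no one is permanently blocked.
The rest can finish in the order T7, T6, T3, T9, T4, T8, T1. Verifying each step:
  pool = (0, 1, 1)
  T7: need (0, 1, 1) fits (0, 1, 1); releases (0, 0, 1), pool now (0, 1, 2)
  T6: need (0, 0, 2) fits (0, 1, 2); releases (1, 0, 0), pool now (1, 1, 2)
  T3: need (1, 1, 2) fits (1, 1, 2); releases (0, 1, 2), pool now (1, 2, 4)
  T9: need (1, 2, 3) fits (1, 2, 4); releases (1, 1, 3), pool now (2, 3, 7)
  T4: need (2, 2, 7) fits (2, 3, 7); releases (2, 2, 0), pool now (4, 5, 7)
  T8: need (4, 0, 6) fits (4, 5, 7); releases (2, 2, 1), pool now (6, 7, 8)
  T1: need (6, 3, 7) fits (6, 7, 8); releases (3, 0, 3), pool now (9, 7, 11)


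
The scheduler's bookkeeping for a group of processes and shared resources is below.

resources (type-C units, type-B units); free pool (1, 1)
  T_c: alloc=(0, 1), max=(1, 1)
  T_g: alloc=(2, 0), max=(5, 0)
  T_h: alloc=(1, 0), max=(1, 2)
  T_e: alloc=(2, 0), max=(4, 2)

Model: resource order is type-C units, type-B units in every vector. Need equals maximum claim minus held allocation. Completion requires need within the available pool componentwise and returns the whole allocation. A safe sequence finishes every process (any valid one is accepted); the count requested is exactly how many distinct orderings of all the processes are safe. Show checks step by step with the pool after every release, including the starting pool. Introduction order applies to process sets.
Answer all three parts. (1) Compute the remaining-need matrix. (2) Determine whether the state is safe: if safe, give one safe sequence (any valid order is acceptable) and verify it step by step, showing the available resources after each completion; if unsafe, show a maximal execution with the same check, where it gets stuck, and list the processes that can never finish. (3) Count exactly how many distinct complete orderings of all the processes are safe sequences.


(1) Outstanding need per process (order type-C units, type-B units):
  T_c: (1, 0)
  T_g: (3, 0)
  T_h: (0, 2)
  T_e: (2, 2)
(2) The state is SAFE; one workable sequence: T_c, T_h, T_e, T_g.
Key observation: the first exact fit in this order is T_c — it needs (1, 0) with (1, 1) free, meeting a requested resource to the last unit.
Walking it through:
  pool = (1, 1)
  T_c needs (1, 0) <= (1, 1) -> finishes; pool += (0, 1) = (1, 2)
  T_h needs (0, 2) <= (1, 2) -> finishes; pool += (1, 0) = (2, 2)
  T_e needs (2, 2) <= (2, 2) -> finishes; pool += (2, 0) = (4, 2)
  T_g needs (3, 0) <= (4, 2) -> finishes; pool += (2, 0) = (6, 2)
(3) Exactly 1 of the possible complete orderings is a safe sequence.


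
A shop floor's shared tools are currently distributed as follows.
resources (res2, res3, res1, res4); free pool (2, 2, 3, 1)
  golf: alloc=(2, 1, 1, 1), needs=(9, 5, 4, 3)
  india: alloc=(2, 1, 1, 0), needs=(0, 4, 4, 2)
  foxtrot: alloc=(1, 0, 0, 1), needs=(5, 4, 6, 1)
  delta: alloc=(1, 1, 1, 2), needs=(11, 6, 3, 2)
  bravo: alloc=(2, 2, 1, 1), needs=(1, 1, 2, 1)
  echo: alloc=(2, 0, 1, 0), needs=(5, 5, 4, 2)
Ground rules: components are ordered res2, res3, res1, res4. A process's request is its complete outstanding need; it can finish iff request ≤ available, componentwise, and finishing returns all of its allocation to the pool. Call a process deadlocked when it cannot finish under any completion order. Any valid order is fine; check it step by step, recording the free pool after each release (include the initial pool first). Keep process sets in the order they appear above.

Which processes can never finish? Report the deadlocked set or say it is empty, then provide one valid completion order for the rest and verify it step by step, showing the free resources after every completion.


Nothing here is deadlocked.
Key observation: starting with bravo, each completion frees enough for the next — no one is permanently blocked.
A valid finishing order for the others: bravo, india, echo, foxtrot, golf, delta. Check, step by step:
  pool = (2, 2, 3, 1)
  bravo: need (1, 1, 2, 1) fits (2, 2, 3, 1); releases (2, 2, 1, 1), pool now (4, 4, 4, 2)
  india: need (0, 4, 4, 2) fits (4, 4, 4, 2); releases (2, 1, 1, 0), pool now (6, 5, 5, 2)
  echo: need (5, 5, 4, 2) fits (6, 5, 5, 2); releases (2, 0, 1, 0), pool now (8, 5, 6, 2)
  foxtrot: need (5, 4, 6, 1) fits (8, 5, 6, 2); releases (1, 0, 0, 1), pool now (9, 5, 6, 3)
  golf: need (9, 5, 4, 3) fits (9, 5, 6, 3); releases (2, 1, 1, 1), pool now (11, 6, 7, 4)
  delta: need (11, 6, 3, 2) fits (11, 6, 7, 4); releases (1, 1, 1, 2), pool now (12, 7, 8, 6)


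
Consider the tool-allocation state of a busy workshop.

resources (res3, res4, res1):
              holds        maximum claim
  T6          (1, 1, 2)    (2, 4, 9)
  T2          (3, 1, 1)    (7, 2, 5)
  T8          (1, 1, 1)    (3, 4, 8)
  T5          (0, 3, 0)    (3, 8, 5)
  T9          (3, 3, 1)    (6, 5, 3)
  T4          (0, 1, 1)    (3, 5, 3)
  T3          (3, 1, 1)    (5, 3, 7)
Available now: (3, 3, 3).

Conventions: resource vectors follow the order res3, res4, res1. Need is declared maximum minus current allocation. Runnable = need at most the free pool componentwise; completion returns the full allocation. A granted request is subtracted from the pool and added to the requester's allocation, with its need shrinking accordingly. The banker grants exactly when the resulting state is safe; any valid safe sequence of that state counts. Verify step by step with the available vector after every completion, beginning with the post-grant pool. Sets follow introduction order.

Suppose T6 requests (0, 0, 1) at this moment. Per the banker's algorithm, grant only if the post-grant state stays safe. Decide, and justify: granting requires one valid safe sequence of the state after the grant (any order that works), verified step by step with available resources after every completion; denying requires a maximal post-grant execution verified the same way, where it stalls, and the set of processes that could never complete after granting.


DENY: after the grant no complete ordering would exist.
Key observation: the pool after T9, T4, T2, T5 is (9, 11, 5); every surviving request exceeds it in res1, so progress ends there.
After a pretend grant, a maximal execution: T9, T4, T2, T5 — then nothing else fits. Step-by-step check:
  pool = (3, 3, 2)
  run T9 (needs (3, 2, 2), free (3, 3, 2)); after release of (3, 3, 1) the pool is (6, 6, 3)
  run T4 (needs (3, 4, 2), free (6, 6, 3)); after release of (0, 1, 1) the pool is (6, 7, 4)
  run T2 (needs (4, 1, 4), free (6, 7, 4)); after release of (3, 1, 1) the pool is (9, 8, 5)
  run T5 (needs (3, 5, 5), free (9, 8, 5)); after release of (0, 3, 0) the pool is (9, 11, 5)
  T6 cannot run: need (1, 3, 6) vs free (9, 11, 5) (insufficient res1)
  T8 cannot run: need (2, 3, 7) vs free (9, 11, 5) (insufficient res1)
  T3 cannot run: need (2, 2, 6) vs free (9, 11, 5) (insufficient res1)
Post-grant, the permanently blocked set is T6, T8 and T3.


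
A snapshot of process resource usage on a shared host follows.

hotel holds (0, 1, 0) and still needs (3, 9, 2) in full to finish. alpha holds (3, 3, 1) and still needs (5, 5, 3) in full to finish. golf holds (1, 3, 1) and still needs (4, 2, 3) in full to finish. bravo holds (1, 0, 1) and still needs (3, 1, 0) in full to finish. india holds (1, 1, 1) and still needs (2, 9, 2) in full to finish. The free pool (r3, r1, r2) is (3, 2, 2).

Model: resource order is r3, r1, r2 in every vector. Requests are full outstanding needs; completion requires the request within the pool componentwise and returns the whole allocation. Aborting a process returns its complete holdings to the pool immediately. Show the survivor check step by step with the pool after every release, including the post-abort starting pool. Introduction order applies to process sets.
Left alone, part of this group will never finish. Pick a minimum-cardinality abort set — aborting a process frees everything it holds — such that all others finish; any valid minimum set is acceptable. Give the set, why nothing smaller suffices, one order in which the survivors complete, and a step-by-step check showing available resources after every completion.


Minimum abort set: india.
Key observation: no ordering could ever have run hotel before the abort of india; with (1, 1, 1) back in the pool it fits at step 3.
No smaller set exists: with zero aborts the deadlock remains.
Survivors finish in the order: golf, alpha, hotel, bravo. Verifying each step (pool after the aborts first):
  pool = (4, 3, 3)
  run golf (needs (4, 2, 3), free (4, 3, 3)); after release of (1, 3, 1) the pool is (5, 6, 4)
  run alpha (needs (5, 5, 3), free (5, 6, 4)); after release of (3, 3, 1) the pool is (8, 9, 5)
  run hotel (needs (3, 9, 2), free (8, 9, 5)); after release of (0, 1, 0) the pool is (8, 10, 5)
  run bravo (needs (3, 1, 0), free (8, 10, 5)); after release of (1, 0, 1) the pool is (9, 10, 6)


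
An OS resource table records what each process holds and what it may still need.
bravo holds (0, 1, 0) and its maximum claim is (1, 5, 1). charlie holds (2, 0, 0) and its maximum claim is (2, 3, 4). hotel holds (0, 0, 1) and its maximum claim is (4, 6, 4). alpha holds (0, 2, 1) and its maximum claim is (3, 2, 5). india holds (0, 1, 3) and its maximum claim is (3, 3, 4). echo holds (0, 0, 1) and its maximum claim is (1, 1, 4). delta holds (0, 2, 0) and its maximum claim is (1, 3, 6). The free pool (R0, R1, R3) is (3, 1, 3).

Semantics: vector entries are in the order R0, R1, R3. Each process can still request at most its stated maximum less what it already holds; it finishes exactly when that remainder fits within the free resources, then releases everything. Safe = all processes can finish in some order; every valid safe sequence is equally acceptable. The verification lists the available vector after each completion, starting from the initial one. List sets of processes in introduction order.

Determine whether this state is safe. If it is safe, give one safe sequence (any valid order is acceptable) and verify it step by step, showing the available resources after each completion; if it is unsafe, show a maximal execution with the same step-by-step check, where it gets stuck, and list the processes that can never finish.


The state is SAFE; one workable sequence: echo, alpha, charlie, india, bravo, delta, hotel.
Key observation: the first exact fit in this order is echo — it needs (1, 1, 3) with (3, 1, 3) free, meeting a requested resource to the last unit.
Step-by-step check:
  pool = (3, 1, 3)
  echo needs (1, 1, 3) <= (3, 1, 3) -> finishes; pool += (0, 0, 1) = (3, 1, 4)
  alpha needs (3, 0, 4) <= (3, 1, 4) -> finishes; pool += (0, 2, 1) = (3, 3, 5)
  charlie needs (0, 3, 4) <= (3, 3, 5) -> finishes; pool += (2, 0, 0) = (5, 3, 5)
  india needs (3, 2, 1) <= (5, 3, 5) -> finishes; pool += (0, 1, 3) = (5, 4, 8)
  bravo needs (1, 4, 1) <= (5, 4, 8) -> finishes; pool += (0, 1, 0) = (5, 5, 8)
  delta needs (1, 1, 6) <= (5, 5, 8) -> finishes; pool += (0, 2, 0) = (5, 7, 8)
  hotel needs (4, 6, 3) <= (5, 7, 8) -> finishes; pool += (0, 0, 1) = (5, 7, 9)


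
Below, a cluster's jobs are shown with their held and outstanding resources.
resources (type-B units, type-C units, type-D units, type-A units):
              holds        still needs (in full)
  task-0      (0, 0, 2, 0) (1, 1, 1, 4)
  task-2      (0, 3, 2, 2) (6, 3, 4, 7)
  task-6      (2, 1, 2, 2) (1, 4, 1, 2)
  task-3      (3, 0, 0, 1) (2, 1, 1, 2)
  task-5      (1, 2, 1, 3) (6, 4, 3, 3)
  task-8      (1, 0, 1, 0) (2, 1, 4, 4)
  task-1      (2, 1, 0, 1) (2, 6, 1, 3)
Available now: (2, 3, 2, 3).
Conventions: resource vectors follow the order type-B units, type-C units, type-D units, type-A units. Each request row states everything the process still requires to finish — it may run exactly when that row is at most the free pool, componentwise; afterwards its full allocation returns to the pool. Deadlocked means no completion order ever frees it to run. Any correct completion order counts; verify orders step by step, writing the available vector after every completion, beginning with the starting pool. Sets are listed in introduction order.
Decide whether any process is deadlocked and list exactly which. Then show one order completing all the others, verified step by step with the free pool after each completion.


Deadlocked: task-2, task-6, task-5 and task-1.
Key observation: after task-3, task-0, task-8 the pool peaks at (6, 3, 5, 4), and each blocked process is short somewhere: task-2 on type-A units; task-6 on type-C units; task-5 on type-C units; task-1 on type-C units.
The rest can finish in the order task-3, task-0, task-8. Step-by-step check:
  pool = (2, 3, 2, 3)
  run task-3 (needs (2, 1, 1, 2), free (2, 3, 2, 3)); after release of (3, 0, 0, 1) the pool is (5, 3, 2, 4)
  run task-0 (needs (1, 1, 1, 4), free (5, 3, 2, 4)); after release of (0, 0, 2, 0) the pool is (5, 3, 4, 4)
  run task-8 (needs (2, 1, 4, 4), free (5, 3, 4, 4)); after release of (1, 0, 1, 0) the pool is (6, 3, 5, 4)
None of the blocked processes ever fits:
  task-2 cannot run: need (6, 3, 4, 7) vs free (6, 3, 5, 4) (insufficient type-A units)
  task-6 cannot run: need (1, 4, 1, 2) vs free (6, 3, 5, 4) (insufficient type-C units)
  task-5 cannot run: need (6, 4, 3, 3) vs free (6, 3, 5, 4) (insufficient type-C units)
  task-1 cannot run: need (2, 6, 1, 3) vs free (6, 3, 5, 4) (insufficient type-C units)


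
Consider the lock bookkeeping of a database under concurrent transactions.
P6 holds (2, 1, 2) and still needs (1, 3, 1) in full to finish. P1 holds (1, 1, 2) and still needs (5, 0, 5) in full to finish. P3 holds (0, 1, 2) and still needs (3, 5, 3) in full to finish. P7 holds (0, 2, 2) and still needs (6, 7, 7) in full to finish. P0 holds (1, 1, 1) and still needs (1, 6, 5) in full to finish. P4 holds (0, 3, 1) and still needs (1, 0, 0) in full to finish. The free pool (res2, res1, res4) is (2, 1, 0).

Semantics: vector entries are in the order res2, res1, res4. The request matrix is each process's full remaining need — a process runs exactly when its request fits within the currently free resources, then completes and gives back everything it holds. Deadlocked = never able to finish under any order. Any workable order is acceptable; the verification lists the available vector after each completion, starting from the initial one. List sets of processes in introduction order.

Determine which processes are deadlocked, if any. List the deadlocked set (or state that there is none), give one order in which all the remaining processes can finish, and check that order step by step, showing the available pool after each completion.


The deadlocked set is empty.
Key observation: no deadlock: P4 fits now, and the freed resources carry the rest through.
A valid finishing order for the others: P4, P6, P3, P0, P1, P7. Step-by-step check:
  pool = (2, 1, 0)
  P4: need (1, 0, 0) fits (2, 1, 0); releases (0, 3, 1), pool now (2, 4, 1)
  P6: need (1, 3, 1) fits (2, 4, 1); releases (2, 1, 2), pool now (4, 5, 3)
  P3: need (3, 5, 3) fits (4, 5, 3); releases (0, 1, 2), pool now (4, 6, 5)
  P0: need (1, 6, 5) fits (4, 6, 5); releases (1, 1, 1), pool now (5, 7, 6)
  P1: need (5, 0, 5) fits (5, 7, 6); releases (1, 1, 2), pool now (6, 8, 8)
  P7: need (6, 7, 7) fits (6, 8, 8); releases (0, 2, 2), pool now (6, 10, 10)


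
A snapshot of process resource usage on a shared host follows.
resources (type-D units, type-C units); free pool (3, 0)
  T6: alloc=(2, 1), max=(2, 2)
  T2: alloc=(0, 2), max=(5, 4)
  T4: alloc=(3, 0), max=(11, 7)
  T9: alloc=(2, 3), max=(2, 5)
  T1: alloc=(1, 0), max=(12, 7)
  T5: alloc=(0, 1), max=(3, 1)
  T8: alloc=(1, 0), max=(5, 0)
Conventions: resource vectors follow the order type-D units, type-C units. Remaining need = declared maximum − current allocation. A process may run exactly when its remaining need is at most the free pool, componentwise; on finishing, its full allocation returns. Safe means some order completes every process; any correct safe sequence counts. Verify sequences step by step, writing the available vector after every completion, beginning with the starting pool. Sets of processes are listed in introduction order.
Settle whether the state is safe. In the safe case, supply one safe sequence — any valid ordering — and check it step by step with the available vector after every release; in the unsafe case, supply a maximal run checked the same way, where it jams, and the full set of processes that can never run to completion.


SAFE — a valid safe sequence is T5, T6, T9, T8, T2, T4, T1.
Key observation: the order's first zero-slack moment is T5 ((3, 0) needed, (3, 0) free — a requested resource with nothing to spare).
Verifying each step:
  pool = (3, 0)
  T5: need (3, 0) fits (3, 0); releases (0, 1), pool now (3, 1)
  T6: need (0, 1) fits (3, 1); releases (2, 1), pool now (5, 2)
  T9: need (0, 2) fits (5, 2); releases (2, 3), pool now (7, 5)
  T8: need (4, 0) fits (7, 5); releases (1, 0), pool now (8, 5)
  T2: need (5, 2) fits (8, 5); releases (0, 2), pool now (8, 7)
  T4: need (8, 7) fits (8, 7); releases (3, 0), pool now (11, 7)
  T1: need (11, 7) fits (11, 7); releases (1, 0), pool now (12, 7)


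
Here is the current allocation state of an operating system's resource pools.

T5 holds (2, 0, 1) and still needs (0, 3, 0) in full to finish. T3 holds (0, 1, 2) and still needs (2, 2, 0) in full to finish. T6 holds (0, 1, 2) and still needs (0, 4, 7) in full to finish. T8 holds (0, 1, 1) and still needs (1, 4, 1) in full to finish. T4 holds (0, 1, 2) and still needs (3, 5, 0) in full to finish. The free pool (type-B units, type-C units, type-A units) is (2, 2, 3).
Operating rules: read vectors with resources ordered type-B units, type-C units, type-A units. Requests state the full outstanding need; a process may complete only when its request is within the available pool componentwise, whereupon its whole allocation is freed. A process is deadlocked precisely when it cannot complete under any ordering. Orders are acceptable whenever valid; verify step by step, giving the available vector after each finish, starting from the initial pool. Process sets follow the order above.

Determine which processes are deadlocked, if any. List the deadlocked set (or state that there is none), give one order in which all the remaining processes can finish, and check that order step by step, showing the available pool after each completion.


Deadlocked: T6, T8 and T4.
Key observation: no order helps: past T3, T5, the free pool tops out at (4, 3, 6), below what each blocked process needs in type-C units.
A valid finishing order for the others: T3, T5. Walking it through:
  pool = (2, 2, 3)
  T3 needs (2, 2, 0) <= (2, 2, 3) -> finishes; pool += (0, 1, 2) = (2, 3, 5)
  T5 needs (0, 3, 0) <= (2, 3, 5) -> finishes; pool += (2, 0, 1) = (4, 3, 6)
The stuck group stays short no matter what:
  T6 still needs (0, 4, 7) but only (4, 3, 6) is free — short on type-C units and type-A units
  T8 still needs (1, 4, 1) but only (4, 3, 6) is free — short on type-C units
  T4 still needs (3, 5, 0) but only (4, 3, 6) is free — short on type-C units
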